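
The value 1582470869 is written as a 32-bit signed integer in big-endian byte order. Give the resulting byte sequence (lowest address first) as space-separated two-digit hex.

1582470869 in hexadecimal, padded to 32 bits, is 0x5E5296D5.
Split into bytes (most-significant first): 5E 52 96 D5.
In big-endian order the high byte comes first in memory.
So the memory order matches the most-significant-first order: 5E 52 96 D5.

5E 52 96 D5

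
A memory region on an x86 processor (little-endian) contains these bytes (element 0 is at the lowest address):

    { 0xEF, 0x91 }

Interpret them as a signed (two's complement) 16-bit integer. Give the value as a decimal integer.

-28177

Little-endian stores the least-significant byte at the lowest address.
Reassemble most-significant byte first: 91 EF → 0x91EF.
Top bit is set, so as a signed 16-bit value this is 0x91EF − 2^16 = -28177.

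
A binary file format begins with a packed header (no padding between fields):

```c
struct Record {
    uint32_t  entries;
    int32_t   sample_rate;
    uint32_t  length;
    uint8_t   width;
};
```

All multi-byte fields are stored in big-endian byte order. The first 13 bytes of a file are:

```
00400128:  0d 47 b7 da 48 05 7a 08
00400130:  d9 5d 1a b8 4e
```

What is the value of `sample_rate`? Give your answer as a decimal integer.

1208318472

`sample_rate` follows `entries` (4 bytes), so it starts at byte offset 4 and occupies 4 bytes.
Bytes at offsets 4..7: 48 05 7A 08.
Big-endian stores the most-significant byte at the lowest address.
The bytes are already most-significant first: 0x48057A08.
0x48057A08 = 1208318472.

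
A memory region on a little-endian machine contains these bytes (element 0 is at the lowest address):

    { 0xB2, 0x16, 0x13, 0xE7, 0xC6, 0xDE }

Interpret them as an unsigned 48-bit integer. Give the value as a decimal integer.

Little-endian stores the least-significant byte at the lowest address.
Reassemble most-significant byte first: DE C6 E7 13 16 B2 → 0xDEC6E71316B2.
0xDEC6E71316B2 = 244945861678770.

244945861678770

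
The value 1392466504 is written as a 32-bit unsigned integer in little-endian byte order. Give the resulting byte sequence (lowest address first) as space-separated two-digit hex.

1392466504 in hexadecimal, padded to 32 bits, is 0x52FF5A48.
Split into bytes (most-significant first): 52 FF 5A 48.
Little-endian: lowest address holds the least-significant byte.
So at ascending addresses the bytes are 48 5A FF 52.

48 5A FF 52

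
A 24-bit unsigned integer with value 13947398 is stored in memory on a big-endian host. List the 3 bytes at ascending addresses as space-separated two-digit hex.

D4 D2 06

13947398 in hexadecimal, padded to 24 bits, is 0xD4D206.
Split into bytes (most-significant first): D4 D2 06.
In big-endian order the high byte comes first in memory.
So the memory order matches the most-significant-first order: D4 D2 06.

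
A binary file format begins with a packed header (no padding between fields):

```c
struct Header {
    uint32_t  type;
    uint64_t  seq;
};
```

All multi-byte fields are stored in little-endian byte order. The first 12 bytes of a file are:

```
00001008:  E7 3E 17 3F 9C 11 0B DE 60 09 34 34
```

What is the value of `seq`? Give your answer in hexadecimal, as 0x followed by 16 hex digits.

0x34340960DE0B119C

`seq` follows `type` (4 bytes), so it starts at byte offset 4 and occupies 8 bytes.
Bytes at offsets 4..11: 9C 11 0B DE 60 09 34 34.
In little-endian order the low byte comes first in memory.
Reassemble most-significant byte first: 34 34 09 60 DE 0B 11 9C → 0x34340960DE0B119C.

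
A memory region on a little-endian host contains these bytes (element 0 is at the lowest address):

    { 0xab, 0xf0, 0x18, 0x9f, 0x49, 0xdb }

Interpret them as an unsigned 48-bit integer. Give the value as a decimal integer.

241109248307371

Little-endian stores the least-significant byte at the lowest address.
Reassemble most-significant byte first: DB 49 9F 18 F0 AB → 0xDB499F18F0AB.
0xDB499F18F0AB = 241109248307371.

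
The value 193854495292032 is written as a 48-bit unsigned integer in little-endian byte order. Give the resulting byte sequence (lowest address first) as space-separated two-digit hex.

193854495292032 in hexadecimal, padded to 48 bits, is 0xB04F44547A80.
Split into bytes (most-significant first): B0 4F 44 54 7A 80.
Little-endian: lowest address holds the least-significant byte.
So at ascending addresses the bytes are 80 7A 54 44 4F B0.

80 7A 54 44 4F B0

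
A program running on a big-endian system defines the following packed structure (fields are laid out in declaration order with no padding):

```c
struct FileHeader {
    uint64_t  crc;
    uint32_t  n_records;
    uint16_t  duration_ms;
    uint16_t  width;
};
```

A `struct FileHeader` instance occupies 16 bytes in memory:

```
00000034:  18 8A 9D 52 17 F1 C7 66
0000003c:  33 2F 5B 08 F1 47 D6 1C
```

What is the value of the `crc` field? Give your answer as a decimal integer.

`crc` is the first field, at byte offset 0, occupying 8 bytes.
Bytes at offsets 0..7: 18 8A 9D 52 17 F1 C7 66.
In big-endian order the high byte comes first in memory.
The bytes are already most-significant first: 0x188A9D5217F1C766.
0x188A9D5217F1C766 = 1768398779610941286.

1768398779610941286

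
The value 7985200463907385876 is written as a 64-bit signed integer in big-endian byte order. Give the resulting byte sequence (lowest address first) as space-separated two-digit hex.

7985200463907385876 in hexadecimal, padded to 64 bits, is 0x6ED12183B77BF214.
Split into bytes (most-significant first): 6E D1 21 83 B7 7B F2 14.
Big-endian stores the most-significant byte at the lowest address.
So the memory order matches the most-significant-first order: 6E D1 21 83 B7 7B F2 14.

6E D1 21 83 B7 7B F2 14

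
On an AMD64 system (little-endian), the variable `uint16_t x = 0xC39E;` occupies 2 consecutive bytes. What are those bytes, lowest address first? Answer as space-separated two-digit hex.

Split into bytes (most-significant first): C3 9E.
In little-endian order the low byte comes first in memory.
So at ascending addresses the bytes are 9E C3.

9E C3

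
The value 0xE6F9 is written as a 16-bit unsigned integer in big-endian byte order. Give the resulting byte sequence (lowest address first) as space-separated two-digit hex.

Split into bytes (most-significant first): E6 F9.
In big-endian order the high byte comes first in memory.
So the memory order matches the most-significant-first order: E6 F9.

E6 F9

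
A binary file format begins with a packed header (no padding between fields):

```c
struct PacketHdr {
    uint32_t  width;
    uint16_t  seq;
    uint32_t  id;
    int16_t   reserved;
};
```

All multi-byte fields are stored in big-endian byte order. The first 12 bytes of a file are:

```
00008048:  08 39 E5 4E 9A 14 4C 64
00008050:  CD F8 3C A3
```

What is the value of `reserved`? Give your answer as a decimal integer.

15523

`reserved` follows `width` (4 B), `seq` (2 B), `id` (4 B), so it starts at offset 4 + 2 + 4 = 10 and occupies 2 bytes.
Bytes at offsets 10..11: 3C A3.
Big-endian: lowest address holds the most-significant byte.
The bytes are already most-significant first: 0x3CA3.
0x3CA3 = 15523.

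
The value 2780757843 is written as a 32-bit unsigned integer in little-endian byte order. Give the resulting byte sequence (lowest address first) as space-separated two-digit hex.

53 FF BE A5

2780757843 in hexadecimal, padded to 32 bits, is 0xA5BEFF53.
Split into bytes (most-significant first): A5 BE FF 53.
Little-endian stores the least-significant byte at the lowest address.
So at ascending addresses the bytes are 53 FF BE A5.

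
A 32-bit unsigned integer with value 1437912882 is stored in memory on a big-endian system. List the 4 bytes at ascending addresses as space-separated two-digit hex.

55 B4 CF 32

1437912882 in hexadecimal, padded to 32 bits, is 0x55B4CF32.
Split into bytes (most-significant first): 55 B4 CF 32.
Big-endian: lowest address holds the most-significant byte.
So the memory order matches the most-significant-first order: 55 B4 CF 32.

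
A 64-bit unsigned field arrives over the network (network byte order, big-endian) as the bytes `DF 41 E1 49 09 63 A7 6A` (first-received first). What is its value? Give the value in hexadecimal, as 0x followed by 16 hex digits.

0xDF41E1490963A76A

Big-endian: lowest address holds the most-significant byte.
The bytes are already most-significant first: 0xDF41E1490963A76A.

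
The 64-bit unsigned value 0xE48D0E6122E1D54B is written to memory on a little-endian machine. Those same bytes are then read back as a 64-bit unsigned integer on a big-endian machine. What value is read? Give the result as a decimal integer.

5464521260657446372

Stored little-endian, the bytes at ascending addresses are 4B D5 E1 22 61 0E 8D E4.
Read back as big-endian, the last byte is least significant, giving 0x4BD5E122610E8DE4.
0x4BD5E122610E8DE4 = 5464521260657446372.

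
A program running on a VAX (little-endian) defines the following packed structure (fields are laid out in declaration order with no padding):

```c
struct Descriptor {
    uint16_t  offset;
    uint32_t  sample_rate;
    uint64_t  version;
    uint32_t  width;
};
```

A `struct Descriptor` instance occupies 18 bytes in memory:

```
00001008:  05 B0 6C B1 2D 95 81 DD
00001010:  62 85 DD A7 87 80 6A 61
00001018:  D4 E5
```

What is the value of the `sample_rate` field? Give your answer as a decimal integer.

`sample_rate` follows `offset` (2 bytes), so it starts at byte offset 2 and occupies 4 bytes.
Bytes at offsets 2..5: 6C B1 2D 95.
Little-endian: lowest address holds the least-significant byte.
Reassemble most-significant byte first: 95 2D B1 6C → 0x952DB16C.
0x952DB16C = 2502799724.

2502799724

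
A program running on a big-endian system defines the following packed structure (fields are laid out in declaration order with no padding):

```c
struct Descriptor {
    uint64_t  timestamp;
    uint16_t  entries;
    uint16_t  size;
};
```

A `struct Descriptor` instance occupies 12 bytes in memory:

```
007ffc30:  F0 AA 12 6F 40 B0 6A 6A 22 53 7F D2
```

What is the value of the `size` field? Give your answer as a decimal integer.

`size` follows `timestamp` (8 B), `entries` (2 B), so it starts at offset 8 + 2 = 10 and occupies 2 bytes.
Bytes at offsets 10..11: 7F D2.
Big-endian: lowest address holds the most-significant byte.
The bytes are already most-significant first: 0x7FD2.
0x7FD2 = 32722.

32722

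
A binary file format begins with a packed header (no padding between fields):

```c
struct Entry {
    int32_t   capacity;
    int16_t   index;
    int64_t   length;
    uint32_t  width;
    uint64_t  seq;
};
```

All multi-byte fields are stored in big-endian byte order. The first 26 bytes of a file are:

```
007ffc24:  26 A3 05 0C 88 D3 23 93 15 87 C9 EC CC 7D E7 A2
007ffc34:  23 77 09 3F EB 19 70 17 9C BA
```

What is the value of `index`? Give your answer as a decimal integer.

-30509

`index` follows `capacity` (4 bytes), so it starts at byte offset 4 and occupies 2 bytes.
Bytes at offsets 4..5: 88 D3.
Big-endian stores the most-significant byte at the lowest address.
The bytes are already most-significant first: 0x88D3.
Top bit is set, so as a signed 16-bit value this is 0x88D3 − 2^16 = -30509.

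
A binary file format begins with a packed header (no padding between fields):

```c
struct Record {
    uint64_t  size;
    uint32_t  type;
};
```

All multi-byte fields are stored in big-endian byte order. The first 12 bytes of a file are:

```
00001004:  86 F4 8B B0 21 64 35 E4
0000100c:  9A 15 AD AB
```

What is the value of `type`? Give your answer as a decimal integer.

`type` follows `size` (8 bytes), so it starts at byte offset 8 and occupies 4 bytes.
Bytes at offsets 8..11: 9A 15 AD AB.
In big-endian order the high byte comes first in memory.
The bytes are already most-significant first: 0x9A15ADAB.
0x9A15ADAB = 2585111979.

2585111979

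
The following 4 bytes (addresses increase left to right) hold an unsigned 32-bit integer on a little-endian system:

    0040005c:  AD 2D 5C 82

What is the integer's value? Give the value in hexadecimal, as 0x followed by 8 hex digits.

0x825C2DAD

Little-endian: lowest address holds the least-significant byte.
Reassemble most-significant byte first: 82 5C 2D AD → 0x825C2DAD.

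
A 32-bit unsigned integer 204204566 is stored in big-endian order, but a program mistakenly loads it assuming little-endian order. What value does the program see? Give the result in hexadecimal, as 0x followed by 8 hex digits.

0x16EA2B0C

204204566 in 32-bit hexadecimal is 0x0C2BEA16.
Stored big-endian, the bytes at ascending addresses are 0C 2B EA 16.
Read back as little-endian, the first byte is least significant, giving 0x16EA2B0C.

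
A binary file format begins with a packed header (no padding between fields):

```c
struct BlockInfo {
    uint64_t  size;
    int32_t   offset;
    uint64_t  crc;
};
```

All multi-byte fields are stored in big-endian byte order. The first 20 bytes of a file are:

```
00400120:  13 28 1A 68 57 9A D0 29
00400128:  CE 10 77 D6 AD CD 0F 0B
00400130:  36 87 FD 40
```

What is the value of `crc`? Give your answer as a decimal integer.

12523682679621156160

`crc` follows `size` (8 B), `offset` (4 B), so it starts at offset 8 + 4 = 12 and occupies 8 bytes.
Bytes at offsets 12..19: AD CD 0F 0B 36 87 FD 40.
Big-endian stores the most-significant byte at the lowest address.
The bytes are already most-significant first: 0xADCD0F0B3687FD40.
0xADCD0F0B3687FD40 = 12523682679621156160.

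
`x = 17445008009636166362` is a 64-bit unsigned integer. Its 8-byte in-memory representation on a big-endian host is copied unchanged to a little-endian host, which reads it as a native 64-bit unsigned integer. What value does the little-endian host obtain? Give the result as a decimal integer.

17445008009636166362 in 64-bit hexadecimal is 0xF2191E5B6E353ADA.
Stored big-endian, the bytes at ascending addresses are F2 19 1E 5B 6E 35 3A DA.
Read back as little-endian, the first byte is least significant, giving 0xDA3A356E5B1E19F2.
0xDA3A356E5B1E19F2 = 15724939797008882162.

15724939797008882162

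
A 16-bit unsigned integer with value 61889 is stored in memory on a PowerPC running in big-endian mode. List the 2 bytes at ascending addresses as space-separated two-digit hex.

F1 C1

61889 in hexadecimal, padded to 16 bits, is 0xF1C1.
Split into bytes (most-significant first): F1 C1.
In big-endian order the high byte comes first in memory.
So the memory order matches the most-significant-first order: F1 C1.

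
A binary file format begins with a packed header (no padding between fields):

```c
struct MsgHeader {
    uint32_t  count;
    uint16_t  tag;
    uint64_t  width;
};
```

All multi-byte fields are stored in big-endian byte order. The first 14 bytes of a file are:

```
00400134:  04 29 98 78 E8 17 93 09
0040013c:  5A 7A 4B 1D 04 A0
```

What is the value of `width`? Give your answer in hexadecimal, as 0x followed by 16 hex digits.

0x93095A7A4B1D04A0

`width` follows `count` (4 B), `tag` (2 B), so it starts at offset 4 + 2 = 6 and occupies 8 bytes.
Bytes at offsets 6..13: 93 09 5A 7A 4B 1D 04 A0.
Big-endian: lowest address holds the most-significant byte.
The bytes are already most-significant first: 0x93095A7A4B1D04A0.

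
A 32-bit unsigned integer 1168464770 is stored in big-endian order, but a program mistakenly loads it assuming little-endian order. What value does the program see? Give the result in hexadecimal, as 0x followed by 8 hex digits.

1168464770 in 32-bit hexadecimal is 0x45A55B82.
Stored big-endian, the bytes at ascending addresses are 45 A5 5B 82.
Read back as little-endian, the first byte is least significant, giving 0x825BA545.

0x825BA545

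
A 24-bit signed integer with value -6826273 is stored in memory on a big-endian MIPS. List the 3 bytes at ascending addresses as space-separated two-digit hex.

97 D6 DF

Two's complement of -6826273 in 24 bits: 6826273 = 0x682921; invert → 0x97D6DE; add 1 → 0x97D6DF.
Split into bytes (most-significant first): 97 D6 DF.
Big-endian: lowest address holds the most-significant byte.
So the memory order matches the most-significant-first order: 97 D6 DF.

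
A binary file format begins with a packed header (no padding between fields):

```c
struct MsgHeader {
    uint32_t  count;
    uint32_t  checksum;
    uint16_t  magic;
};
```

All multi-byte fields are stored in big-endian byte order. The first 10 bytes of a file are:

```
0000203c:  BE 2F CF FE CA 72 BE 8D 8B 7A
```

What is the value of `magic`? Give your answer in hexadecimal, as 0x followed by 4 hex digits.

0x8B7A

`magic` follows `count` (4 B), `checksum` (4 B), so it starts at offset 4 + 4 = 8 and occupies 2 bytes.
Bytes at offsets 8..9: 8B 7A.
Big-endian: lowest address holds the most-significant byte.
The bytes are already most-significant first: 0x8B7A.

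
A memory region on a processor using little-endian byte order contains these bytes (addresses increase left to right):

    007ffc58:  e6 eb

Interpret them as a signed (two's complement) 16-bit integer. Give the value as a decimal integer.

-5146

Little-endian: lowest address holds the least-significant byte.
Reassemble most-significant byte first: EB E6 → 0xEBE6.
Top bit is set, so as a signed 16-bit value this is 0xEBE6 − 2^16 = -5146.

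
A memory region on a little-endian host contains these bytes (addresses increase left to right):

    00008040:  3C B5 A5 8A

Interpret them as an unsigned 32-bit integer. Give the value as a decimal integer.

Little-endian: lowest address holds the least-significant byte.
Reassemble most-significant byte first: 8A A5 B5 3C → 0x8AA5B53C.
0x8AA5B53C = 2326115644.

2326115644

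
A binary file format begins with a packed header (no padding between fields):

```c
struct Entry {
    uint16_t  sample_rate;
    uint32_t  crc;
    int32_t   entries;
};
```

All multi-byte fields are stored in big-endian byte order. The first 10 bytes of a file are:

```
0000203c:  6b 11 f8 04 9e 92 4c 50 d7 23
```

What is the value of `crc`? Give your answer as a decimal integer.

`crc` follows `sample_rate` (2 bytes), so it starts at byte offset 2 and occupies 4 bytes.
Bytes at offsets 2..5: F8 04 9E 92.
Big-endian: lowest address holds the most-significant byte.
The bytes are already most-significant first: 0xF8049E92.
0xF8049E92 = 4161052306.

4161052306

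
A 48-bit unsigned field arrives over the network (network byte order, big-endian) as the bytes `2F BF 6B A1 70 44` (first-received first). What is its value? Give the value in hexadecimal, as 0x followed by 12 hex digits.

In big-endian order the high byte comes first in memory.
The bytes are already most-significant first: 0x2FBF6BA17044.

0x2FBF6BA17044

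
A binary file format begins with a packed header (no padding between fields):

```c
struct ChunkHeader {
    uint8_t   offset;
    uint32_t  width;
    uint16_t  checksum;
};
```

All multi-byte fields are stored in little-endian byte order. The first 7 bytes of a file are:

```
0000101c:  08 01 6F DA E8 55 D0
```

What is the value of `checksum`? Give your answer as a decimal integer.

`checksum` follows `offset` (1 B), `width` (4 B), so it starts at offset 1 + 4 = 5 and occupies 2 bytes.
Bytes at offsets 5..6: 55 D0.
Little-endian: lowest address holds the least-significant byte.
Reassemble most-significant byte first: D0 55 → 0xD055.
0xD055 = 53333.

53333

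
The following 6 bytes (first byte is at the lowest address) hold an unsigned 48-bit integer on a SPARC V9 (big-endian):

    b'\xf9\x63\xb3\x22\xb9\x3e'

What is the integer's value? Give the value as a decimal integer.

274206602475838

In big-endian order the high byte comes first in memory.
The bytes are already most-significant first: 0xF963B322B93E.
0xF963B322B93E = 274206602475838.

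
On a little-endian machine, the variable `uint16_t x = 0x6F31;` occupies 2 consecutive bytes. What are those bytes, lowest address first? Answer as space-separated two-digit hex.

31 6F

Split into bytes (most-significant first): 6F 31.
Little-endian: lowest address holds the least-significant byte.
So at ascending addresses the bytes are 31 6F.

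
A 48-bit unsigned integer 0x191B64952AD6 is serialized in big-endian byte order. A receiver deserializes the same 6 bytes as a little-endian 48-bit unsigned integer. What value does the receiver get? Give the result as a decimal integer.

Stored big-endian, the bytes at ascending addresses are 19 1B 64 95 2A D6.
Read back as little-endian, the first byte is least significant, giving 0xD62A95641B19.
0xD62A95641B19 = 235478383336217.

235478383336217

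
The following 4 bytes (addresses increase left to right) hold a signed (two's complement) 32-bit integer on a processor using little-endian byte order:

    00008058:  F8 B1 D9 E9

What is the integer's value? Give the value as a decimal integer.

-371609096

In little-endian order the low byte comes first in memory.
Reassemble most-significant byte first: E9 D9 B1 F8 → 0xE9D9B1F8.
Top bit is set, so as a signed 32-bit value this is 0xE9D9B1F8 − 2^32 = -371609096.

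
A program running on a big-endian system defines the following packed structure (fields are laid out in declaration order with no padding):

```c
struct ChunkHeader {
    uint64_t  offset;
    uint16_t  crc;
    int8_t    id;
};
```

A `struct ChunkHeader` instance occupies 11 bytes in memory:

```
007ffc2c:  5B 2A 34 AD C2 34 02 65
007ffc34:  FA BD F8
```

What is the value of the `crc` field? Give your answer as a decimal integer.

`crc` follows `offset` (8 bytes), so it starts at byte offset 8 and occupies 2 bytes.
Bytes at offsets 8..9: FA BD.
In big-endian order the high byte comes first in memory.
The bytes are already most-significant first: 0xFABD.
0xFABD = 64189.

64189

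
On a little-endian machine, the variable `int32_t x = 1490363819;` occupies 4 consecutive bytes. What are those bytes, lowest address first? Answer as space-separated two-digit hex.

1490363819 in hexadecimal, padded to 32 bits, is 0x58D525AB.
Split into bytes (most-significant first): 58 D5 25 AB.
Little-endian: lowest address holds the least-significant byte.
So at ascending addresses the bytes are AB 25 D5 58.

AB 25 D5 58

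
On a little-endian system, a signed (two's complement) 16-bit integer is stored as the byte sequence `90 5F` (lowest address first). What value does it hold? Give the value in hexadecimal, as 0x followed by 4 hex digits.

0x5F90

Little-endian: lowest address holds the least-significant byte.
Reassemble most-significant byte first: 5F 90 → 0x5F90.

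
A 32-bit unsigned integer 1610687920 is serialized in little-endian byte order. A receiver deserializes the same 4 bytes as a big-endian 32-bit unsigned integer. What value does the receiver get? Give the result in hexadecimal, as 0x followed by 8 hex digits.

1610687920 in 32-bit hexadecimal is 0x600125B0.
Stored little-endian, the bytes at ascending addresses are B0 25 01 60.
Read back as big-endian, the last byte is least significant, giving 0xB0250160.

0xB0250160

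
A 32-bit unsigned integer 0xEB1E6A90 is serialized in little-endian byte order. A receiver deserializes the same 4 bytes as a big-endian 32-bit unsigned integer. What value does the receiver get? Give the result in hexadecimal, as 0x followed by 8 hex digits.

Stored little-endian, the bytes at ascending addresses are 90 6A 1E EB.
Read back as big-endian, the last byte is least significant, giving 0x906A1EEB.

0x906A1EEB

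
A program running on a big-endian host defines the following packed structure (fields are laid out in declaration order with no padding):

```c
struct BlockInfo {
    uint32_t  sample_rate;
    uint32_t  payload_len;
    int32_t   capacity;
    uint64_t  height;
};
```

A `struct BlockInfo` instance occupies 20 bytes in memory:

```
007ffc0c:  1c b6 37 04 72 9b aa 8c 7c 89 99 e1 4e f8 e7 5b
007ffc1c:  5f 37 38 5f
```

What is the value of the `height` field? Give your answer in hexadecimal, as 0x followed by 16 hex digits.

0x4EF8E75B5F37385F

`height` follows `sample_rate` (4 B), `payload_len` (4 B), `capacity` (4 B), so it starts at offset 4 + 4 + 4 = 12 and occupies 8 bytes.
Bytes at offsets 12..19: 4E F8 E7 5B 5F 37 38 5F.
In big-endian order the high byte comes first in memory.
The bytes are already most-significant first: 0x4EF8E75B5F37385F.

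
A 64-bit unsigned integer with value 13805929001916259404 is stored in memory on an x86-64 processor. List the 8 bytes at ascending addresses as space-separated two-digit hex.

4C 5C 7B C1 47 83 98 BF

13805929001916259404 in hexadecimal, padded to 64 bits, is 0xBF988347C17B5C4C.
Split into bytes (most-significant first): BF 98 83 47 C1 7B 5C 4C.
Little-endian stores the least-significant byte at the lowest address.
So at ascending addresses the bytes are 4C 5C 7B C1 47 83 98 BF.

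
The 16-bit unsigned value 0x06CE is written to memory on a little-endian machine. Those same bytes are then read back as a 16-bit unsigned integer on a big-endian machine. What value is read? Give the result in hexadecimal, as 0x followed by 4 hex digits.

0xCE06

Stored little-endian, the bytes at ascending addresses are CE 06.
Read back as big-endian, the last byte is least significant, giving 0xCE06.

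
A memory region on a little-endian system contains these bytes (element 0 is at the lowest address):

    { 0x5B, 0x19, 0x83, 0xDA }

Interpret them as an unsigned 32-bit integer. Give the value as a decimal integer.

Little-endian: lowest address holds the least-significant byte.
Reassemble most-significant byte first: DA 83 19 5B → 0xDA83195B.
0xDA83195B = 3666024795.

3666024795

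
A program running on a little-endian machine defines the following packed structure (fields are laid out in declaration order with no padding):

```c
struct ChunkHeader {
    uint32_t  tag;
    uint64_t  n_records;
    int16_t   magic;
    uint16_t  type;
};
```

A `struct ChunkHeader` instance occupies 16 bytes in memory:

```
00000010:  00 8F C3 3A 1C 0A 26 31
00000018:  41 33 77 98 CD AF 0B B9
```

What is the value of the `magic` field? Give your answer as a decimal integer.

`magic` follows `tag` (4 B), `n_records` (8 B), so it starts at offset 4 + 8 = 12 and occupies 2 bytes.
Bytes at offsets 12..13: CD AF.
In little-endian order the low byte comes first in memory.
Reassemble most-significant byte first: AF CD → 0xAFCD.
Top bit is set, so as a signed 16-bit value this is 0xAFCD − 2^16 = -20531.

-20531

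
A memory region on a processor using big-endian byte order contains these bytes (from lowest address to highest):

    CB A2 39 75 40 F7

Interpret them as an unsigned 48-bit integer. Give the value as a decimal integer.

223897609126135

Big-endian: lowest address holds the most-significant byte.
The bytes are already most-significant first: 0xCBA2397540F7.
0xCBA2397540F7 = 223897609126135.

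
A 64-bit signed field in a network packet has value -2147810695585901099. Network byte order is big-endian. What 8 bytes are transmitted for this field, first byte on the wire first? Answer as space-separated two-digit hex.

Two's complement of -2147810695585901099 in 64 bits: 2147810695585901099 = 0x1DCE8E72B32EAA2B; invert → 0xE231718D4CD155D4; add 1 → 0xE231718D4CD155D5.
Split into bytes (most-significant first): E2 31 71 8D 4C D1 55 D5.
Big-endian stores the most-significant byte at the lowest address.
So the memory order matches the most-significant-first order: E2 31 71 8D 4C D1 55 D5.

E2 31 71 8D 4C D1 55 D5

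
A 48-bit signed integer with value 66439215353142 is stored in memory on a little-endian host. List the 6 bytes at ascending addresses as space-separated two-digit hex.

36 8D D4 15 6D 3C

66439215353142 in hexadecimal, padded to 48 bits, is 0x3C6D15D48D36.
Split into bytes (most-significant first): 3C 6D 15 D4 8D 36.
In little-endian order the low byte comes first in memory.
So at ascending addresses the bytes are 36 8D D4 15 6D 3C.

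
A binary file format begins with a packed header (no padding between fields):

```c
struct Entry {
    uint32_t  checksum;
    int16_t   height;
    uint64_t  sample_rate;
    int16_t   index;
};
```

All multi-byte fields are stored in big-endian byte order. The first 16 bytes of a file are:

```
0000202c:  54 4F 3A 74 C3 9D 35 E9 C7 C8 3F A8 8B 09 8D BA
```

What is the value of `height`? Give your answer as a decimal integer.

-15459

`height` follows `checksum` (4 bytes), so it starts at byte offset 4 and occupies 2 bytes.
Bytes at offsets 4..5: C3 9D.
In big-endian order the high byte comes first in memory.
The bytes are already most-significant first: 0xC39D.
Top bit is set, so as a signed 16-bit value this is 0xC39D − 2^16 = -15459.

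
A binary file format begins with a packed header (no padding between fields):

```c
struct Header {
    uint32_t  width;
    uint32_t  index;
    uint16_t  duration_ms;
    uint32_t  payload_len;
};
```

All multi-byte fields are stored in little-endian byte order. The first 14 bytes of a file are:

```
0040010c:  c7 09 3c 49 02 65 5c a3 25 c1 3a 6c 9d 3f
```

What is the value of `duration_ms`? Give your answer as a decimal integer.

`duration_ms` follows `width` (4 B), `index` (4 B), so it starts at offset 4 + 4 = 8 and occupies 2 bytes.
Bytes at offsets 8..9: 25 C1.
Little-endian stores the least-significant byte at the lowest address.
Reassemble most-significant byte first: C1 25 → 0xC125.
0xC125 = 49445.

49445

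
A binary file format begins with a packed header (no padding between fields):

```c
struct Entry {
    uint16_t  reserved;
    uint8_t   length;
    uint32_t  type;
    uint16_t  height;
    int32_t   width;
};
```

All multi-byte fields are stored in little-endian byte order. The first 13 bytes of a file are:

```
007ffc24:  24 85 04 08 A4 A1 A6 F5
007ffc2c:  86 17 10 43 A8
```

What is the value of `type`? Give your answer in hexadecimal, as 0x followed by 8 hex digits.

0xA6A1A408

`type` follows `reserved` (2 B), `length` (1 B), so it starts at offset 2 + 1 = 3 and occupies 4 bytes.
Bytes at offsets 3..6: 08 A4 A1 A6.
Little-endian stores the least-significant byte at the lowest address.
Reassemble most-significant byte first: A6 A1 A4 08 → 0xA6A1A408.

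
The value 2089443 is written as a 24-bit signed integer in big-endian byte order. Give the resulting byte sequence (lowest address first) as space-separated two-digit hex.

2089443 in hexadecimal, padded to 24 bits, is 0x1FE1E3.
Split into bytes (most-significant first): 1F E1 E3.
Big-endian: lowest address holds the most-significant byte.
So the memory order matches the most-significant-first order: 1F E1 E3.

1F E1 E3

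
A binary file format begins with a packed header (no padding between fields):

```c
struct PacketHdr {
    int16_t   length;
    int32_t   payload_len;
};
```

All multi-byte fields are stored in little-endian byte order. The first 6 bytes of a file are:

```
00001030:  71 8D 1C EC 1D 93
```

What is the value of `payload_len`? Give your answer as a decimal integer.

`payload_len` follows `length` (2 bytes), so it starts at byte offset 2 and occupies 4 bytes.
Bytes at offsets 2..5: 1C EC 1D 93.
Little-endian stores the least-significant byte at the lowest address.
Reassemble most-significant byte first: 93 1D EC 1C → 0x931DEC1C.
Top bit is set, so as a signed 32-bit value this is 0x931DEC1C − 2^32 = -1826755556.

-1826755556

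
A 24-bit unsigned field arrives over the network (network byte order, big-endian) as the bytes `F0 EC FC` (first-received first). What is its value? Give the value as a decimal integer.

15789308

Big-endian stores the most-significant byte at the lowest address.
The bytes are already most-significant first: 0xF0ECFC.
0xF0ECFC = 15789308.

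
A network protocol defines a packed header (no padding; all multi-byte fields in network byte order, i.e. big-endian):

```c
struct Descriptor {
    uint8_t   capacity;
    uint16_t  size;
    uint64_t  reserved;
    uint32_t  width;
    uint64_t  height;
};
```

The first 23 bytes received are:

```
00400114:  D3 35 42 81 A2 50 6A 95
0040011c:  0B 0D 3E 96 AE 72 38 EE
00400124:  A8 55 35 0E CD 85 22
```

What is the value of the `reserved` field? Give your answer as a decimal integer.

`reserved` follows `capacity` (1 B), `size` (2 B), so it starts at offset 1 + 2 = 3 and occupies 8 bytes.
Bytes at offsets 3..10: 81 A2 50 6A 95 0B 0D 3E.
In big-endian order the high byte comes first in memory.
The bytes are already most-significant first: 0x81A2506A950B0D3E.
0x81A2506A950B0D3E = 9341116995817114942.

9341116995817114942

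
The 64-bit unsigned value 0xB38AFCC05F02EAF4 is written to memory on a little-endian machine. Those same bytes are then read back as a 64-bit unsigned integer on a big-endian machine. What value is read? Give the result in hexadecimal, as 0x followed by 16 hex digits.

Stored little-endian, the bytes at ascending addresses are F4 EA 02 5F C0 FC 8A B3.
Read back as big-endian, the last byte is least significant, giving 0xF4EA025FC0FC8AB3.

0xF4EA025FC0FC8AB3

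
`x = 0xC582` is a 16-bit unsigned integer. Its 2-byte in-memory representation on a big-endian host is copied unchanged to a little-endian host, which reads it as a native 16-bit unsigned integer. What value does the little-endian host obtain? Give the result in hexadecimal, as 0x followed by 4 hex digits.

0x82C5

Stored big-endian, the bytes at ascending addresses are C5 82.
Read back as little-endian, the first byte is least significant, giving 0x82C5.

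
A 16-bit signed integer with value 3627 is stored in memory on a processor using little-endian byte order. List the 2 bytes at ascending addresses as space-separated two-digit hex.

3627 in hexadecimal, padded to 16 bits, is 0x0E2B.
Split into bytes (most-significant first): 0E 2B.
In little-endian order the low byte comes first in memory.
So at ascending addresses the bytes are 2B 0E.

2B 0E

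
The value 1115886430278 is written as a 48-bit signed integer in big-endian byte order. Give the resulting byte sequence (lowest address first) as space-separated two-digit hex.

1115886430278 in hexadecimal, padded to 48 bits, is 0x0103D003A846.
Split into bytes (most-significant first): 01 03 D0 03 A8 46.
Big-endian stores the most-significant byte at the lowest address.
So the memory order matches the most-significant-first order: 01 03 D0 03 A8 46.

01 03 D0 03 A8 46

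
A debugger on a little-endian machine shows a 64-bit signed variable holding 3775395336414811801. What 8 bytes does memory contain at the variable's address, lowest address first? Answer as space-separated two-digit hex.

3775395336414811801 in hexadecimal, padded to 64 bits, is 0x3464E60E39ABD699.
Split into bytes (most-significant first): 34 64 E6 0E 39 AB D6 99.
In little-endian order the low byte comes first in memory.
So at ascending addresses the bytes are 99 D6 AB 39 0E E6 64 34.

99 D6 AB 39 0E E6 64 34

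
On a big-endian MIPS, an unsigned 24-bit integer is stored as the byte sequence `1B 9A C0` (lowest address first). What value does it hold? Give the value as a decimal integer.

1809088

Big-endian stores the most-significant byte at the lowest address.
The bytes are already most-significant first: 0x1B9AC0.
0x1B9AC0 = 1809088.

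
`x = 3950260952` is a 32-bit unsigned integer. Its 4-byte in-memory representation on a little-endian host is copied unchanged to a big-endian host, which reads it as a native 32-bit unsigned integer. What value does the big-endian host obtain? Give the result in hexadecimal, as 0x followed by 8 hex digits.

0xD83274EB

3950260952 in 32-bit hexadecimal is 0xEB7432D8.
Stored little-endian, the bytes at ascending addresses are D8 32 74 EB.
Read back as big-endian, the last byte is least significant, giving 0xD83274EB.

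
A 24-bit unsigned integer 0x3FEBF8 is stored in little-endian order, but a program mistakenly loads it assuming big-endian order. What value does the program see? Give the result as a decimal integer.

16313151

Stored little-endian, the bytes at ascending addresses are F8 EB 3F.
Read back as big-endian, the last byte is least significant, giving 0xF8EB3F.
0xF8EB3F = 16313151.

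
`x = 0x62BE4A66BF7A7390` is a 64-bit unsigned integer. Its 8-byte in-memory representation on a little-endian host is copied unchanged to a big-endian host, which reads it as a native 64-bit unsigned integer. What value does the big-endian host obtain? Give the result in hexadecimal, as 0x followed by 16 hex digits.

0x90737ABF664ABE62

Stored little-endian, the bytes at ascending addresses are 90 73 7A BF 66 4A BE 62.
Read back as big-endian, the last byte is least significant, giving 0x90737ABF664ABE62.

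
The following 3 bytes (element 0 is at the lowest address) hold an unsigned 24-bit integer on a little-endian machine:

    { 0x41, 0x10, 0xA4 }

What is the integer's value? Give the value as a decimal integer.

10752065

Little-endian stores the least-significant byte at the lowest address.
Reassemble most-significant byte first: A4 10 41 → 0xA41041.
0xA41041 = 10752065.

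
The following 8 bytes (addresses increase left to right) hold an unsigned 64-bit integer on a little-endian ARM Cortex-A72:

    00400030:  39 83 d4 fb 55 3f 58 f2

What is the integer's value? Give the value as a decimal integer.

Little-endian: lowest address holds the least-significant byte.
Reassemble most-significant byte first: F2 58 3F 55 FB D4 83 39 → 0xF2583F55FBD48339.
0xF2583F55FBD48339 = 17462777193658876729.

17462777193658876729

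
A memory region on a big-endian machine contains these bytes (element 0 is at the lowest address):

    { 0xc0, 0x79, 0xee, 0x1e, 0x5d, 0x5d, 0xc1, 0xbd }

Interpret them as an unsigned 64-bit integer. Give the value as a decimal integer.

13869378341647008189

In big-endian order the high byte comes first in memory.
The bytes are already most-significant first: 0xC079EE1E5D5DC1BD.
0xC079EE1E5D5DC1BD = 13869378341647008189.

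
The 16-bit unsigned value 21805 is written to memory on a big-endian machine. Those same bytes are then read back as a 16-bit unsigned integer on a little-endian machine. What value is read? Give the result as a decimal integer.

11605

21805 in 16-bit hexadecimal is 0x552D.
Stored big-endian, the bytes at ascending addresses are 55 2D.
Read back as little-endian, the first byte is least significant, giving 0x2D55.
0x2D55 = 11605.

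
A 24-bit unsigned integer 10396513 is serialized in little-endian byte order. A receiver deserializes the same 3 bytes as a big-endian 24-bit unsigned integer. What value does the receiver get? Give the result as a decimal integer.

10396513 in 24-bit hexadecimal is 0x9EA361.
Stored little-endian, the bytes at ascending addresses are 61 A3 9E.
Read back as big-endian, the last byte is least significant, giving 0x61A39E.
0x61A39E = 6398878.

6398878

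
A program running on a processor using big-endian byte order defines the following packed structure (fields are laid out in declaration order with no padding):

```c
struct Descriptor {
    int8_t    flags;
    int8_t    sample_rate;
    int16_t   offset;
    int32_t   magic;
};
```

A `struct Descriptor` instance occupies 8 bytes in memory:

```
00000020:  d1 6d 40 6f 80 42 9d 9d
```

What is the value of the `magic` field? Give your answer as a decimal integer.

`magic` follows `flags` (1 B), `sample_rate` (1 B), `offset` (2 B), so it starts at offset 1 + 1 + 2 = 4 and occupies 4 bytes.
Bytes at offsets 4..7: 80 42 9D 9D.
In big-endian order the high byte comes first in memory.
The bytes are already most-significant first: 0x80429D9D.
Top bit is set, so as a signed 32-bit value this is 0x80429D9D − 2^32 = -2143117923.

-2143117923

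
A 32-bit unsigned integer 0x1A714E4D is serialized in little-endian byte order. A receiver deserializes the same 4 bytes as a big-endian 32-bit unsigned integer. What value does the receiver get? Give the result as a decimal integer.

1296986394

Stored little-endian, the bytes at ascending addresses are 4D 4E 71 1A.
Read back as big-endian, the last byte is least significant, giving 0x4D4E711A.
0x4D4E711A = 1296986394.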